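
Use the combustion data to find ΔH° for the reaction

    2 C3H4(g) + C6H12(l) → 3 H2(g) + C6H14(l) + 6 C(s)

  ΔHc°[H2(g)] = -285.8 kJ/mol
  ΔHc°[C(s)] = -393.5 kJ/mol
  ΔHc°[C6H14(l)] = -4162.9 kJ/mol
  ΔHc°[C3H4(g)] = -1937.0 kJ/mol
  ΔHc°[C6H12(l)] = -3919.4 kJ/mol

Using ΔH = Σ nΔHc°(reactants) − Σ nΔHc°(products):
= [2·(-1937.0) + 1·(-3919.4)] − [3·(-285.8) + 1·(-4162.9) + 6·(-393.5)]
= -412.1 kJ/mol

ΔH° = -412.1 kJ/mol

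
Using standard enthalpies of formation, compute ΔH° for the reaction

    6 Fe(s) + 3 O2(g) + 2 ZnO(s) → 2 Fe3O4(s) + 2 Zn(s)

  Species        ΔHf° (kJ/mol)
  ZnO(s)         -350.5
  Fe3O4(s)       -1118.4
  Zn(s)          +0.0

Products: 2·(-1118.4) + 2·(+0.0) = -2236.8
Reactants: 6·(+0.0) + 3·(+0.0) + 2·(-350.5) = -701.0
ΔH° = (-2236.8) − (-701.0) = -1535.8 kJ/mol

ΔH° = -1535.8 kJ/mol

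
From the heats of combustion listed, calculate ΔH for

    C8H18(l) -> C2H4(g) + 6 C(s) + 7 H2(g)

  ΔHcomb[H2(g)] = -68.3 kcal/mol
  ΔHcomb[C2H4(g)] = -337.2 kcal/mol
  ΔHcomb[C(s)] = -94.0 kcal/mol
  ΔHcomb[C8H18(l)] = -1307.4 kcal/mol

ΔH = 71.9 kcal/mol

With combustion enthalpies, reactants minus products:
= [1·(-1307.4)] − [1·(-337.2) + 6·(-94.0) + 7·(-68.3)]
= 71.9 kcal/mol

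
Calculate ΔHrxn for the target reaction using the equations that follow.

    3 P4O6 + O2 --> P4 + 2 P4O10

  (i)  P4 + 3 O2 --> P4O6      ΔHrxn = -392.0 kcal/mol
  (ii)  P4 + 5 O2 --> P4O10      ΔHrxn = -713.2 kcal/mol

(i) reversed and × 3 (P4O6 must end up as a reactant; scale by 3 for the 3 P4O6): (-3)·(-392.0) = +1176.0 kcal/mol
(ii) × 2 (scale by 2 for the 2 P4O10): (2)·(-713.2) = -1426.4 kcal/mol
ΔHrxn = (+1176.0) + (-1426.4) = -250.4 kcal/mol

ΔHrxn = -250.4 kcal/mol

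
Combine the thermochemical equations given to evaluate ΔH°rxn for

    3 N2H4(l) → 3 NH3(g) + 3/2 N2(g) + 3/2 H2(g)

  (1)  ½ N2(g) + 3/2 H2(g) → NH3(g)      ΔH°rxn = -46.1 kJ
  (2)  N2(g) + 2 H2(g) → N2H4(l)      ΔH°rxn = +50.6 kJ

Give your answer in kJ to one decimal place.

ΔH°rxn = -290.1 kJ

(1) × 3 (×3 to match 3 NH3(g) in the target): (3)·(-46.1) = -138.3 kJ
(2) reversed and × 3 (N2H4(l) must end up as a reactant; ×3 to match 3 N2H4(l) in the target): (-3)·(+50.6) = -151.8 kJ
ΔH°rxn = (-138.3) + (-151.8) = -290.1 kJ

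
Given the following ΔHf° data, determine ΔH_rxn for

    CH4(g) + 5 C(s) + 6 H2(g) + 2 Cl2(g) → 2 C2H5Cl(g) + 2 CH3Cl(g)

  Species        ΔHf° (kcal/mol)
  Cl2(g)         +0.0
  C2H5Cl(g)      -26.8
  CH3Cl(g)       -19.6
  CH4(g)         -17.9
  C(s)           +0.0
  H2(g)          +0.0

Products: 2·(-26.8) + 2·(-19.6) = -92.8
Reactants: 1·(-17.9) + 5·(+0.0) + 6·(+0.0) + 2·(+0.0) = -17.9
ΔH_rxn = (-92.8) − (-17.9) = -74.9 kcal/mol

ΔH_rxn = -74.9 kcal/mol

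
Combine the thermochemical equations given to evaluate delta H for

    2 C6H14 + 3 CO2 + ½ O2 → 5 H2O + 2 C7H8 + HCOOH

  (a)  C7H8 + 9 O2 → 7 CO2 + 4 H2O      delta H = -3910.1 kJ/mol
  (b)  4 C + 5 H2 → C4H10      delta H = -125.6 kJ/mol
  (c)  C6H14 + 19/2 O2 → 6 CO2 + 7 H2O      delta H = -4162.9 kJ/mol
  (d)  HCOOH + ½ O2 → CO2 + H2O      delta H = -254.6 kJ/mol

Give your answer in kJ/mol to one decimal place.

(a) reversed and × 2 (reverse to put C7H8 on the product side; scale by 2 for the 2 C7H8): (-2)·(-3910.1) = +7820.2 kJ/mol
(b): not needed (H2 appears nowhere else).
(c) × 2 (×2 to match 2 C6H14 in the target): (2)·(-4162.9) = -8325.8 kJ/mol
(d) reversed (HCOOH must end up as a product): +254.6 kJ/mol
delta H = (+7820.2) + (-8325.8) + (+254.6) = -251.0 kJ/mol

delta H = -251.0 kJ/mol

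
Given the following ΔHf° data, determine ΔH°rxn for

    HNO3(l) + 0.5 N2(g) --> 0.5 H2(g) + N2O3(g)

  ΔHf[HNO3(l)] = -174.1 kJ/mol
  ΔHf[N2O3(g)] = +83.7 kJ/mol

Products: 1/2·(+0.0) + 1·(+83.7) = +83.7
Reactants: 1·(-174.1) + 1/2·(+0.0) = -174.1
ΔH°rxn = (+83.7) − (-174.1) = 257.8 kJ/mol

ΔH°rxn = 257.8 kJ/mol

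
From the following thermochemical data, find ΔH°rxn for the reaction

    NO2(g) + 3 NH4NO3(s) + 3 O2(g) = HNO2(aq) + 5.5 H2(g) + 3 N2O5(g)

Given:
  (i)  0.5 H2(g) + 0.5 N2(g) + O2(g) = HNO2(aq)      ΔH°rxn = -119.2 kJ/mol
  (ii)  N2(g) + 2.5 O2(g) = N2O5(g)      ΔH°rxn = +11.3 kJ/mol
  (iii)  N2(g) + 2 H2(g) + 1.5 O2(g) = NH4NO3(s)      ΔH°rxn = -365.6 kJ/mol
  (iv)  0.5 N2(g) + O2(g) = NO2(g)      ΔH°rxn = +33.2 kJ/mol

(i) as written: -119.2 kJ/mol
(ii) × 3: (3)·(+11.3) = +33.9 kJ/mol
(iii) reversed and × 3: (-3)·(-365.6) = +1096.8 kJ/mol
(iv) reversed: -33.2 kJ/mol
Since enthalpy is a state function, ΔH°rxn = (1)·(-119.2) + (3)·(+11.3) + (-3)·(-365.6) + (-1)·(+33.2) = 978.3 kJ/mol

ΔH°rxn = 978.3 kJ/mol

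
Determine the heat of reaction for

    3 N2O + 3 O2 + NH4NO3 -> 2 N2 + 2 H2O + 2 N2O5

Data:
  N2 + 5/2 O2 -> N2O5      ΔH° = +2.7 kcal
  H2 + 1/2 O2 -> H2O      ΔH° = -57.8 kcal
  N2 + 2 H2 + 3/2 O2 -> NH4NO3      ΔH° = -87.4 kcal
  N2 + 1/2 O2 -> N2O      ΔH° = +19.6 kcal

equation 1 × 2: (2)·(+2.7) = +5.4 kcal
equation 2 × 2: (2)·(-57.8) = -115.6 kcal
equation 3 reversed: +87.4 kcal
equation 4 reversed and × 3: (-3)·(+19.6) = -58.8 kcal
Since enthalpy is a state function, ΔH° = (2)·(+2.7) + (2)·(-57.8) + (-1)·(-87.4) + (-3)·(+19.6) = -81.6 kcal

ΔH° = -81.6 kcal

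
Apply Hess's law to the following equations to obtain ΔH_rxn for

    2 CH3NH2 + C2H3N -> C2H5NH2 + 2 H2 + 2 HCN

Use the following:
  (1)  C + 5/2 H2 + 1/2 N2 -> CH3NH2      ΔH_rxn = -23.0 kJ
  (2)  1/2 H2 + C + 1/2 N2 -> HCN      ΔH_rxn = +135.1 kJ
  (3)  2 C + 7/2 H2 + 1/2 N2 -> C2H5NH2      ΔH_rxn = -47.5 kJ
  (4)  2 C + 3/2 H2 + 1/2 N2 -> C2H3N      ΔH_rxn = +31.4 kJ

ΔH_rxn = 237.3 kJ

(1) reversed and × 2: (-2)·(-23.0) = +46.0 kJ
(2) × 2: (2)·(+135.1) = +270.2 kJ
(3) as written: -47.5 kJ
(4) reversed: -31.4 kJ
Combining the equations, ΔH_rxn = (-2)·(-23.0) + (2)·(+135.1) + (1)·(-47.5) + (-1)·(+31.4) = 237.3 kJ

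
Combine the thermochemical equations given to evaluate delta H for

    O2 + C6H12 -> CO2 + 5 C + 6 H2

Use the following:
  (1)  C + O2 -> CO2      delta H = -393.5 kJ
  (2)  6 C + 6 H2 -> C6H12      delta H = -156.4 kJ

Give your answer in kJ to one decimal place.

delta H = -237.1 kJ

(1) as written (CO2 already on the product side): -393.5 kJ
(2) reversed (C6H12 must end up as a reactant): +156.4 kJ
delta H = (-393.5) + (+156.4) = -237.1 kJ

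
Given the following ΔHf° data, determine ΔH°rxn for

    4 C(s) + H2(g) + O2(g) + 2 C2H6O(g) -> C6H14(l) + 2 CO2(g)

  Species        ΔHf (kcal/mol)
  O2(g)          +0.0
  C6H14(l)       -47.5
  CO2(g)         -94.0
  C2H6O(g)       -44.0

Products: 1·(-47.5) + 2·(-94.0) = -235.5
Reactants: 4·(+0.0) + 1·(+0.0) + 1·(+0.0) + 2·(-44.0) = -88.0
ΔH°rxn = (-235.5) − (-88.0) = -147.5 kcal/mol

ΔH°rxn = -147.5 kcal/mol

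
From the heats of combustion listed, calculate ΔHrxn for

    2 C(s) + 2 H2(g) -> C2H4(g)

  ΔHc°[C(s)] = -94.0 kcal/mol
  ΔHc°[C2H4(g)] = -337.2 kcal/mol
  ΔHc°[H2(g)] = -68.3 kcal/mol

With combustion enthalpies, reactants minus products:
= [2·(-94.0) + 2·(-68.3)] − [1·(-337.2)]
= 12.6 kcal/mol

ΔHrxn = 12.6 kcal/mol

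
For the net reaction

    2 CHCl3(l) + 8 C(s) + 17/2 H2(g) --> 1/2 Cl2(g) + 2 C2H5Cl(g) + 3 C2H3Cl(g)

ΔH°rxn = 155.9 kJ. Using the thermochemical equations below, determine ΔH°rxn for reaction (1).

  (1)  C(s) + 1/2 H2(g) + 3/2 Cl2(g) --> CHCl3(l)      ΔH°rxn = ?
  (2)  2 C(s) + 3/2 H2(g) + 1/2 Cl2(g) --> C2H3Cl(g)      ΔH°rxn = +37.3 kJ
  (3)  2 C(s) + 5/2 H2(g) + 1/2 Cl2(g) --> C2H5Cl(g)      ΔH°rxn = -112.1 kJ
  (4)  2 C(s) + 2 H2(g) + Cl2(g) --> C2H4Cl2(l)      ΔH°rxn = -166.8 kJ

ΔH°rxn = -134.1 kJ

(1) reversed and × 2 (CHCl3(l) must end up as a reactant; scale by 2 for the 2 CHCl3(l)): contributes −2·x
(2) × 3 (scale by 3 for the 3 C2H3Cl(g)): (3)·(+37.3) = +111.9 kJ
(3) × 2 (scale by 2 for the 2 C2H5Cl(g)): (2)·(-112.1) = -224.2 kJ
(4): not needed (C2H4Cl2(l) appears nowhere else).
+155.9 = (+111.9) + (-224.2) − 2·x
x = (+155.9 − (-112.3)) / (-2) = -134.1 kJ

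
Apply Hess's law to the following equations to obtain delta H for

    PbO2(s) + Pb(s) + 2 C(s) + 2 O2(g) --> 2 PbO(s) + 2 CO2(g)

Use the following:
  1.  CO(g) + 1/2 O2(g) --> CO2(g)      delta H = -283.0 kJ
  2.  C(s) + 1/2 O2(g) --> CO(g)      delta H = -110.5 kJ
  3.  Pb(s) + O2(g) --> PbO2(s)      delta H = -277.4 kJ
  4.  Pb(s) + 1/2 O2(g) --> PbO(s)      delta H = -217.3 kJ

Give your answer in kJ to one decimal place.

eq. 1 × 2 (scale by 2 for the 2 CO2(g)): (2)·(-283.0) = -566.0 kJ
eq. 2 × 2 (×2 to match 2 C(s) in the target): (2)·(-110.5) = -221.0 kJ
eq. 3 reversed (PbO2(s) must end up as a reactant): +277.4 kJ
eq. 4 × 2 (×2 to match 2 PbO(s) in the target): (2)·(-217.3) = -434.6 kJ
delta H = (-566.0) + (-221.0) + (+277.4) + (-434.6) = -944.2 kJ

delta H = -944.2 kJ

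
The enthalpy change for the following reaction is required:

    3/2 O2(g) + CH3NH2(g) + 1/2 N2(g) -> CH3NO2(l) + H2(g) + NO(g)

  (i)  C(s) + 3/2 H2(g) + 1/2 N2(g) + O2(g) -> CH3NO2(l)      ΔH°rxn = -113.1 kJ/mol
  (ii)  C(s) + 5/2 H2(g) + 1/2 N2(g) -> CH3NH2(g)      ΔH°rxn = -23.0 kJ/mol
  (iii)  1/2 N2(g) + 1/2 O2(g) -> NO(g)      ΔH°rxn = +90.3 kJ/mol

(i) as written: -113.1 kJ/mol
(ii) reversed: +23.0 kJ/mol
(iii) as written: +90.3 kJ/mol
By Hess's law, ΔH°rxn = (-113.1) + (+23.0) + (+90.3) = 0.2 kJ/mol

ΔH°rxn = 0.2 kJ/mol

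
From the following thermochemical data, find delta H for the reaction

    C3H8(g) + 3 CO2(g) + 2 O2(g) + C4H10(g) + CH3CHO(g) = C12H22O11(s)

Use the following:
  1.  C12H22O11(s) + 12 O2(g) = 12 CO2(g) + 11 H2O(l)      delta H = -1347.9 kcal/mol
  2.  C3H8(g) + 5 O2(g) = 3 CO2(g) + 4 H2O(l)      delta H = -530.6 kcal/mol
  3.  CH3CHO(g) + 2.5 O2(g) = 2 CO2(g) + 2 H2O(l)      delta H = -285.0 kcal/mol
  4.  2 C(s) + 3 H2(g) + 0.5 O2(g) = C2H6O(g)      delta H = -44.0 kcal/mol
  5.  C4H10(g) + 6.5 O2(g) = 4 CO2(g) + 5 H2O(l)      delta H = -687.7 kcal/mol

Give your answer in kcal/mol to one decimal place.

eq. 1 reversed: +1347.9 kcal/mol
eq. 2 as written: -530.6 kcal/mol
eq. 3 as written: -285.0 kcal/mol
eq. 4: not needed.
eq. 5 as written: -687.7 kcal/mol
Since enthalpy is a state function, delta H = (-1)·(-1347.9) + (1)·(-530.6) + (1)·(-285.0) + (1)·(-687.7) = -155.4 kcal/mol

delta H = -155.4 kcal/mol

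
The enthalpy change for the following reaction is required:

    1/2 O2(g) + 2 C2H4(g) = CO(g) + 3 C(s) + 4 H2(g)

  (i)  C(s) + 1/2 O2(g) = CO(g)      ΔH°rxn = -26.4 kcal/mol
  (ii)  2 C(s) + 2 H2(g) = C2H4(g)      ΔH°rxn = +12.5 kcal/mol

(i) as written: -26.4 kcal/mol
(ii) reversed and × 2: (-2)·(+12.5) = -25.0 kcal/mol
ΔH°rxn = (-26.4) + (-25.0) = -51.4 kcal/mol

ΔH°rxn = -51.4 kcal/mol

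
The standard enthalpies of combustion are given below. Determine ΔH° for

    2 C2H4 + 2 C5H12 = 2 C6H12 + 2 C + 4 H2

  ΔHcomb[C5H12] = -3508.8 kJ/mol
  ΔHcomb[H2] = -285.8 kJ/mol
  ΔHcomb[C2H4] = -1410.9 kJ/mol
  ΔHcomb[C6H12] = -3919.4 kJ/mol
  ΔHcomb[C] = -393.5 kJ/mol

With combustion enthalpies, reactants minus products:
= [2·(-1410.9) + 2·(-3508.8)] − [2·(-3919.4) + 2·(-393.5) + 4·(-285.8)]
= -70.4 kJ/mol

ΔH° = -70.4 kJ/mol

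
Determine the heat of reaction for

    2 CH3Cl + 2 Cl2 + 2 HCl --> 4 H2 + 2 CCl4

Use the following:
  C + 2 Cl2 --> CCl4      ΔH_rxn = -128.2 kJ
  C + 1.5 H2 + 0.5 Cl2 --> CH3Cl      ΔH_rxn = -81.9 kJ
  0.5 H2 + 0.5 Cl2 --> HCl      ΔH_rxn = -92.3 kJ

ΔH_rxn = 92.0 kJ

equation 1 × 2: (2)·(-128.2) = -256.4 kJ
equation 2 reversed and × 2: (-2)·(-81.9) = +163.8 kJ
equation 3 reversed and × 2: (-2)·(-92.3) = +184.6 kJ
Combining the equations, ΔH_rxn = (-256.4) + (+163.8) + (+184.6) = 92.0 kJ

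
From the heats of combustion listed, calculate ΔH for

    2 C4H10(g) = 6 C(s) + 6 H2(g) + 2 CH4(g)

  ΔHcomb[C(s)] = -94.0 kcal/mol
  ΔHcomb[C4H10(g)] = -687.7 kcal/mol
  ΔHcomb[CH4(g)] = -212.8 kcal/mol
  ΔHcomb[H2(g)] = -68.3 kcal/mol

Using ΔH = Σ nΔHc°(reactants) − Σ nΔHc°(products):
= [2·(-687.7)] − [6·(-94.0) + 6·(-68.3) + 2·(-212.8)]
= 24.0 kcal/mol

ΔH = 24.0 kcal/mol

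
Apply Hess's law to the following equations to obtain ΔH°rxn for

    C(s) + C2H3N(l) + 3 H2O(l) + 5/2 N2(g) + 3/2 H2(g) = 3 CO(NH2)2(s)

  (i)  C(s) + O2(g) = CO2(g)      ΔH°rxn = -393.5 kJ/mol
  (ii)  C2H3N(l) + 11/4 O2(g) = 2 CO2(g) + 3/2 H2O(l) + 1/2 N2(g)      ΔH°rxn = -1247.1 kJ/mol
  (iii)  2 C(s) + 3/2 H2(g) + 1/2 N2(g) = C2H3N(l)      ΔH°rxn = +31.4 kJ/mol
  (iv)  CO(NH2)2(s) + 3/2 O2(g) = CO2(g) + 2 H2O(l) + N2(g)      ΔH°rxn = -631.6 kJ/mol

(i) reversed: +393.5 kJ/mol
(ii) × 2: (2)·(-1247.1) = -2494.2 kJ/mol
(iii) as written: +31.4 kJ/mol
(iv) reversed and × 3: (-3)·(-631.6) = +1894.8 kJ/mol
ΔH°rxn = (+393.5) + (-2494.2) + (+31.4) + (+1894.8) = -174.5 kJ/mol

ΔH°rxn = -174.5 kJ/mol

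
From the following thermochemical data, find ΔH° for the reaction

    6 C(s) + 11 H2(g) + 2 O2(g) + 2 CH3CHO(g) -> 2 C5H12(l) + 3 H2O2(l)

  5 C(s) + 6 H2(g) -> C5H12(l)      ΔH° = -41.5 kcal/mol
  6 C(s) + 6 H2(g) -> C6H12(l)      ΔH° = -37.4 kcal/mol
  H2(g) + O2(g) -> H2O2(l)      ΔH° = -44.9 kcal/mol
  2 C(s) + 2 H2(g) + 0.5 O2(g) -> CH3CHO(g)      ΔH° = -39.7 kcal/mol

ΔH° = -138.3 kcal/mol

equation 1 × 2: (2)·(-41.5) = -83.0 kcal/mol
equation 2: not needed.
equation 3 × 3: (3)·(-44.9) = -134.7 kcal/mol
equation 4 reversed and × 2: (-2)·(-39.7) = +79.4 kcal/mol
Since enthalpy is a state function, ΔH° = (-83.0) + (-134.7) + (+79.4) = -138.3 kcal/mol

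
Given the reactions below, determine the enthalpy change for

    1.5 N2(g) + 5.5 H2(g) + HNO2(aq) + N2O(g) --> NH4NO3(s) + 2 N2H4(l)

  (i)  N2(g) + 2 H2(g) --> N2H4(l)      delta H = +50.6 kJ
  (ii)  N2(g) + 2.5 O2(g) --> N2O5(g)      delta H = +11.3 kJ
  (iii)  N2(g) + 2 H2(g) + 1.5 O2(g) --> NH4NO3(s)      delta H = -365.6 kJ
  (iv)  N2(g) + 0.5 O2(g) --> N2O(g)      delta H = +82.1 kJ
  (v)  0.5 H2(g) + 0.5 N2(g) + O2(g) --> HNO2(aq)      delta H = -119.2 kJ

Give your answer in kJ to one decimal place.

(i) × 2: (2)·(+50.6) = +101.2 kJ
(ii): not needed.
(iii) as written: -365.6 kJ
(iv) reversed: -82.1 kJ
(v) reversed: +119.2 kJ
delta H = (2)·(+50.6) + (1)·(-365.6) + (-1)·(+82.1) + (-1)·(-119.2) = -227.3 kJ

delta H = -227.3 kJ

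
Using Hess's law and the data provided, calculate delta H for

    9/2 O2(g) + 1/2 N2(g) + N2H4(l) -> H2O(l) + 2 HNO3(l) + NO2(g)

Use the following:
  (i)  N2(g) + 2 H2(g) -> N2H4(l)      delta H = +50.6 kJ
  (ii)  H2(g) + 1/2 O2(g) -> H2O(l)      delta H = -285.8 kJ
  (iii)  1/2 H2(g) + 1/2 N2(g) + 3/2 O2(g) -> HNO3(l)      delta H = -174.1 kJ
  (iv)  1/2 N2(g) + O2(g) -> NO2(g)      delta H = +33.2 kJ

delta H = -651.4 kJ

(i) reversed (N2H4(l) must end up as a reactant): -50.6 kJ
(ii) as written (H2O(l) already on the product side): -285.8 kJ
(iii) × 2 (scale by 2 for the 2 HNO3(l)): (2)·(-174.1) = -348.2 kJ
(iv) as written (NO2(g) already on the product side): +33.2 kJ
By Hess's law, delta H = (-50.6) + (-285.8) + (-348.2) + (+33.2) = -651.4 kJ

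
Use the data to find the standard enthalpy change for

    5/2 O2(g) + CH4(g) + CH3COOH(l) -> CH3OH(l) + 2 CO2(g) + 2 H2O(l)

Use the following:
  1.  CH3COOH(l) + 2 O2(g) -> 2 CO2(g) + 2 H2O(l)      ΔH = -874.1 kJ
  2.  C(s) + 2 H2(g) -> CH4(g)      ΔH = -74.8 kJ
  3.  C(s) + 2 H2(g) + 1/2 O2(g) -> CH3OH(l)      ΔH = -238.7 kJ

ΔH = -1038.0 kJ

eq. 1 as written: -874.1 kJ
eq. 2 reversed: +74.8 kJ
eq. 3 as written: -238.7 kJ
Since enthalpy is a state function, ΔH = (1)·(-874.1) + (-1)·(-74.8) + (1)·(-238.7) = -1038.0 kJ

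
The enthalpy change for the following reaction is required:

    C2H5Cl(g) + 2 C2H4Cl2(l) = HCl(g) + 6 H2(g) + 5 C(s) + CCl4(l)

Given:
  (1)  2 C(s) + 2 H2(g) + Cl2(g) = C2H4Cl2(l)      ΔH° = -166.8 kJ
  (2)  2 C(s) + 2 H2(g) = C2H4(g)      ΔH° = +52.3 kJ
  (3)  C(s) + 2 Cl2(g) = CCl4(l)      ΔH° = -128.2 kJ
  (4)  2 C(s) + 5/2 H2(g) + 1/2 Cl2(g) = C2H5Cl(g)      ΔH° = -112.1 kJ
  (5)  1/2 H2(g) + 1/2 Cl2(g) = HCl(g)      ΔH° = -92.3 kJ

ΔH° = 225.2 kJ

(1) reversed and × 2: (-2)·(-166.8) = +333.6 kJ
(2): not needed.
(3) as written: -128.2 kJ
(4) reversed: +112.1 kJ
(5) as written: -92.3 kJ
ΔH° = (-2)·(-166.8) + (1)·(-128.2) + (-1)·(-112.1) + (1)·(-92.3) = 225.2 kJ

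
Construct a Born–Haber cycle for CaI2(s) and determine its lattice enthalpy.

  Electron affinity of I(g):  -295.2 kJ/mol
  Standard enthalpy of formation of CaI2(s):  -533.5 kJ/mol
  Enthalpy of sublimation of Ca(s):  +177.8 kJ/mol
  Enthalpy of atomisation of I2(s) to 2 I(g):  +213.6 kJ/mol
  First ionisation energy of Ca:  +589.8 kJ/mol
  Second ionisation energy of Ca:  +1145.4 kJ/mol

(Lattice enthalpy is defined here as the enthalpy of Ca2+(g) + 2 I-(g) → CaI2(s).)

ΔHf° = 1·ΔHsub + 1·(ΣIE) + 1·D(I2) + 2·EA + U
-533.5 = 1·(+177.8) + 1·(+1735.2) + 1·(+213.6) + 2·(-295.2) + U
U = -533.5 − (+1536.2) = -2069.7 kJ/mol

U = -2069.7 kJ/mol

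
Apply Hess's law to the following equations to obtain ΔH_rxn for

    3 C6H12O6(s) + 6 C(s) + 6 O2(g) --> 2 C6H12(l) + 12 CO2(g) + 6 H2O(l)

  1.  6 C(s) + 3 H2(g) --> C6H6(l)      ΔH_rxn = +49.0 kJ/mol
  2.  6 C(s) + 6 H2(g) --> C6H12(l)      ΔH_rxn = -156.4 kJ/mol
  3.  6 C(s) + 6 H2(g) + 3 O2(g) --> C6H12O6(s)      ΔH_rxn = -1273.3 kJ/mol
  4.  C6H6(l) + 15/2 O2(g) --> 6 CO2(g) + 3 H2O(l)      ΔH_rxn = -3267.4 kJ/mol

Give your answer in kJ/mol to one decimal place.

ΔH_rxn = -2929.7 kJ/mol

eq. 1 × 2: (2)·(+49.0) = +98.0 kJ/mol
eq. 2 × 2 (×2 to match 2 C6H12(l) in the target): (2)·(-156.4) = -312.8 kJ/mol
eq. 3 reversed and × 3 (reverse to put C6H12O6(s) on the reactant side; scale by 3 for the 3 C6H12O6(s)): (-3)·(-1273.3) = +3819.9 kJ/mol
eq. 4 × 2 (×2 to match 12 CO2(g) in the target): (2)·(-3267.4) = -6534.8 kJ/mol
ΔH_rxn = (2)·(+49.0) + (2)·(-156.4) + (-3)·(-1273.3) + (2)·(-3267.4) = -2929.7 kJ/mol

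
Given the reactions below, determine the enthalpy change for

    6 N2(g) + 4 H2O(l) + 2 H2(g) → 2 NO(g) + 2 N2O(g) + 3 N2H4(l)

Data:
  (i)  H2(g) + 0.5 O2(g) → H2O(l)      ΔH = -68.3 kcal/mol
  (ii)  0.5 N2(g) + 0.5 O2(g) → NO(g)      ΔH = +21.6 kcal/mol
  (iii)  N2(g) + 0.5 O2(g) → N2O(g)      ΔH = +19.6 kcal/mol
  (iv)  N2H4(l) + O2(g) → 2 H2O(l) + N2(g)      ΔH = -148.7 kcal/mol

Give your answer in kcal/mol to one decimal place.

(i) × 2 (scale by 2 for the 2 H2(g)): (2)·(-68.3) = -136.6 kcal/mol
(ii) × 2 (scale by 2 for the 2 NO(g)): (2)·(+21.6) = +43.2 kcal/mol
(iii) × 2 (×2 to match 2 N2O(g) in the target): (2)·(+19.6) = +39.2 kcal/mol
(iv) reversed and × 3 (reverse to put N2H4(l) on the product side; ×3 to match 3 N2H4(l) in the target): (-3)·(-148.7) = +446.1 kcal/mol
By Hess's law, ΔH = (2)·(-68.3) + (2)·(+21.6) + (2)·(+19.6) + (-3)·(-148.7) = 391.9 kcal/mol

ΔH = 391.9 kcal/mol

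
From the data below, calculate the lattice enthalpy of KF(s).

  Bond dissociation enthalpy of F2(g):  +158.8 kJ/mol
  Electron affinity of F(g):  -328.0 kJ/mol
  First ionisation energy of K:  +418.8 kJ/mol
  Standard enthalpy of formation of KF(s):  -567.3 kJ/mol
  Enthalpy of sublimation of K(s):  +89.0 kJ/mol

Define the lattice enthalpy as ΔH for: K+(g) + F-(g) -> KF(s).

U = -826.5 kJ/mol

ΔHf° = 1·ΔHsub + 1·(ΣIE) + 1/2·D(F2) + 1·EA + U
-567.3 = 1·(+89.0) + 1·(+418.8) + 1/2·(+158.8) + 1·(-328.0) + U
U = -567.3 − (+259.2) = -826.5 kJ/mol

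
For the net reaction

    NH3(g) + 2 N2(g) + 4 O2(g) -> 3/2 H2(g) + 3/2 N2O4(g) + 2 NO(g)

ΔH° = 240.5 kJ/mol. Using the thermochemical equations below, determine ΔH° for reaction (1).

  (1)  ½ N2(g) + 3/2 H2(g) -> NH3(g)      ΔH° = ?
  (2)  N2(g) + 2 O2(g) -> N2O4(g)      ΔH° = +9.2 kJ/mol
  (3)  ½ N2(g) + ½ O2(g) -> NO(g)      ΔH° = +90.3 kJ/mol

(1) reversed: contributes −x
(2) × 3/2: (3/2)·(+9.2) = +13.8 kJ/mol
(3) × 2: (2)·(+90.3) = +180.6 kJ/mol
+240.5 = (+13.8) + (+180.6) − x
x = (+240.5 − (+194.4)) / (-1) = -46.1 kJ/mol

ΔH° = -46.1 kJ/mol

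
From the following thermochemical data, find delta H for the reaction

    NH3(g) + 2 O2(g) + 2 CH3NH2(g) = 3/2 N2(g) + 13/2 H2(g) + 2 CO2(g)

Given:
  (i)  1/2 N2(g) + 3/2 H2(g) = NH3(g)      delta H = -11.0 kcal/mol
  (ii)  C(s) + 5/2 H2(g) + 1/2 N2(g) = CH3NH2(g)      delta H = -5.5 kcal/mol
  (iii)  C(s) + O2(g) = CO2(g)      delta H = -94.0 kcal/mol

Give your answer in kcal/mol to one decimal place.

delta H = -166.0 kcal/mol

(i) reversed (NH3(g) must end up as a reactant): +11.0 kcal/mol
(ii) reversed and × 2 (reverse to put CH3NH2(g) on the reactant side; scale by 2 for the 2 CH3NH2(g)): (-2)·(-5.5) = +11.0 kcal/mol
(iii) × 2 (scale by 2 for the 2 CO2(g)): (2)·(-94.0) = -188.0 kcal/mol
Since enthalpy is a state function, delta H = (-1)·(-11.0) + (-2)·(-5.5) + (2)·(-94.0) = -166.0 kcal/mol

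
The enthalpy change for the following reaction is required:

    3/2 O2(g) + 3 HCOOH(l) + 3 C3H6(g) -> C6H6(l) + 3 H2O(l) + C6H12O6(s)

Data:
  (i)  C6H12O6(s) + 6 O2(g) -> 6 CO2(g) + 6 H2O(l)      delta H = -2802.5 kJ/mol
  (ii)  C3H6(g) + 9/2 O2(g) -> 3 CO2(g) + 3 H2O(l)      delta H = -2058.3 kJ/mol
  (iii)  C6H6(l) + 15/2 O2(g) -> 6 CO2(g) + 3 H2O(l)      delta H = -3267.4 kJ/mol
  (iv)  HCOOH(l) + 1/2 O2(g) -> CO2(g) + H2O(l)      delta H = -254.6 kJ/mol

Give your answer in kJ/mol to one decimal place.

(i) reversed: +2802.5 kJ/mol
(ii) × 3: (3)·(-2058.3) = -6174.9 kJ/mol
(iii) reversed: +3267.4 kJ/mol
(iv) × 3: (3)·(-254.6) = -763.8 kJ/mol
delta H = (-1)·(-2802.5) + (3)·(-2058.3) + (-1)·(-3267.4) + (3)·(-254.6) = -868.8 kJ/mol

delta H = -868.8 kJ/mol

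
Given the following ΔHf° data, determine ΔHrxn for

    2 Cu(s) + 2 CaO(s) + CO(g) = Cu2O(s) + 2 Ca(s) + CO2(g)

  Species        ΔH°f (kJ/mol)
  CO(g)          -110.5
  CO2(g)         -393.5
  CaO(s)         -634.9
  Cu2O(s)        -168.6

Products: 1·(-168.6) + 2·(+0.0) + 1·(-393.5) = -562.1
Reactants: 2·(+0.0) + 2·(-634.9) + 1·(-110.5) = -1380.3
ΔHrxn = (-562.1) − (-1380.3) = 818.2 kJ/mol

ΔHrxn = 818.2 kJ/mol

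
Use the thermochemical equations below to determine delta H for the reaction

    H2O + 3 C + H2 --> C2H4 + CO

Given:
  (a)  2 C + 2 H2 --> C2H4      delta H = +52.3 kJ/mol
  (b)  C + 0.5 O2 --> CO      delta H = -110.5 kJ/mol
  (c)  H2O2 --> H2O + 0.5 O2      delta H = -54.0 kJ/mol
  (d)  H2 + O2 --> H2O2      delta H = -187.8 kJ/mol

delta H = 183.6 kJ/mol

(a) as written (C2H4 already on the product side): +52.3 kJ/mol
(b) as written (CO already on the product side): -110.5 kJ/mol
(c) reversed (H2O must end up as a reactant): +54.0 kJ/mol
(d) reversed: +187.8 kJ/mol
By Hess's law, delta H = (1)·(+52.3) + (1)·(-110.5) + (-1)·(-54.0) + (-1)·(-187.8) = 183.6 kJ/mol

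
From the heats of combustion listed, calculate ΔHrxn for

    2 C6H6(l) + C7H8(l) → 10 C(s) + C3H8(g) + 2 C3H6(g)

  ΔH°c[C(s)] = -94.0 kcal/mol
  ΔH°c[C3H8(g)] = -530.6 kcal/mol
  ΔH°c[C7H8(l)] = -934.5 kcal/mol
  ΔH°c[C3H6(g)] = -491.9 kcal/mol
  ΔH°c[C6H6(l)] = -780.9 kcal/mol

Using ΔH = Σ nΔHc°(reactants) − Σ nΔHc°(products):
= [2·(-780.9) + 1·(-934.5)] − [10·(-94.0) + 1·(-530.6) + 2·(-491.9)]
= -41.9 kcal/mol

ΔHrxn = -41.9 kcal/mol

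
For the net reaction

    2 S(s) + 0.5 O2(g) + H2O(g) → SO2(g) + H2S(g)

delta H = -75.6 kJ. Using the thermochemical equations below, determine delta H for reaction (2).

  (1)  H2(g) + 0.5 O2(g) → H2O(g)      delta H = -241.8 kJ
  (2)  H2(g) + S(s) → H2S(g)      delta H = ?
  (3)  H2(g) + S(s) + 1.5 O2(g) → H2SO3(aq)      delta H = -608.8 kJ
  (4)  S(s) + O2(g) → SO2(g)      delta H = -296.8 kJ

delta H = -20.6 kJ

(1) reversed: +241.8 kJ
(2) as written: contributes x
(3): not needed.
(4) as written: -296.8 kJ
-75.6 = (+241.8) + (-296.8) + x
x = (-75.6 − (-55.0)) / (1) = -20.6 kJ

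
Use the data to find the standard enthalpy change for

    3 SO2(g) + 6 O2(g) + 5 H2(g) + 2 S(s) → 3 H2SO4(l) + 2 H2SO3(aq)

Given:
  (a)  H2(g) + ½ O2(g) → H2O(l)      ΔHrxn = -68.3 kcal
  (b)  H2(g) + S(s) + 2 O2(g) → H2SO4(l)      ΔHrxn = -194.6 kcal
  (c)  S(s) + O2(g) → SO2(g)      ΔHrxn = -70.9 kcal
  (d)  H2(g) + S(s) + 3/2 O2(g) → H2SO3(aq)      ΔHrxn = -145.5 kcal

(a): not needed.
(b) × 3: (3)·(-194.6) = -583.8 kcal
(c) reversed and × 3: (-3)·(-70.9) = +212.7 kcal
(d) × 2: (2)·(-145.5) = -291.0 kcal
By Hess's law, ΔHrxn = (3)·(-194.6) + (-3)·(-70.9) + (2)·(-145.5) = -662.1 kcal

ΔHrxn = -662.1 kcal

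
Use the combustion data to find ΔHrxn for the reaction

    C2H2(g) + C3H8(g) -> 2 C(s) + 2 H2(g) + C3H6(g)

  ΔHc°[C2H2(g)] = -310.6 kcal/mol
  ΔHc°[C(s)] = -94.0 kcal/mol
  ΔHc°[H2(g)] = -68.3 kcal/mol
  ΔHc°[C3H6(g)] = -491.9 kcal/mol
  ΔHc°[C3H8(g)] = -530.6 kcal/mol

ΔHrxn = -24.7 kcal/mol

With combustion enthalpies, reactants minus products:
= [1·(-310.6) + 1·(-530.6)] − [2·(-94.0) + 2·(-68.3) + 1·(-491.9)]
= -24.7 kcal/mol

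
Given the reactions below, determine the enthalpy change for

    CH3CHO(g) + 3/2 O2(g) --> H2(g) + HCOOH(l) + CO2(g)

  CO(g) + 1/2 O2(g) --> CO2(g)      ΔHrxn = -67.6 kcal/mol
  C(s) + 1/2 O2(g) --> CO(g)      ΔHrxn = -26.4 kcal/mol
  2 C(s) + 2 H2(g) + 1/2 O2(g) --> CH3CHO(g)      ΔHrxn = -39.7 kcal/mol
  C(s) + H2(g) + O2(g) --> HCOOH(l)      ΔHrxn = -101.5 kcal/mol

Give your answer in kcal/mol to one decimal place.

equation 1 as written: -67.6 kcal/mol
equation 2 as written: -26.4 kcal/mol
equation 3 reversed: +39.7 kcal/mol
equation 4 as written: -101.5 kcal/mol
Summing the manipulated equations, ΔHrxn = (-67.6) + (-26.4) + (+39.7) + (-101.5) = -155.8 kcal/mol

ΔHrxn = -155.8 kcal/mol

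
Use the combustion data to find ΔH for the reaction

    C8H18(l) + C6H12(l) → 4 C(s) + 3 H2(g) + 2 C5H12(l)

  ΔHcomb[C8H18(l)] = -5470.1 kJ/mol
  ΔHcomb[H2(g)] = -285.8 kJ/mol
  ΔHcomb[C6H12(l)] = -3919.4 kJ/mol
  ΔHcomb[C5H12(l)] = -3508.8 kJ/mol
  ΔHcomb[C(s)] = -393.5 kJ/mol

With combustion enthalpies, reactants minus products:
= [1·(-5470.1) + 1·(-3919.4)] − [4·(-393.5) + 3·(-285.8) + 2·(-3508.8)]
= 59.5 kJ/mol

ΔH = 59.5 kJ/mol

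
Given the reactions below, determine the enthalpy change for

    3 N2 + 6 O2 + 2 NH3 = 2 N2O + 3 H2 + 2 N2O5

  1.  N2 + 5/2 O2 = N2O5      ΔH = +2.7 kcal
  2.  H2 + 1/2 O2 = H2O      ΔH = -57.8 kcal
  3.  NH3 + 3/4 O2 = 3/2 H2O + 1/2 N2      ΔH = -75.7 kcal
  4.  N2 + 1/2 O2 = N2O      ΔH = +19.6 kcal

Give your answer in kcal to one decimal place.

ΔH = 66.6 kcal

eq. 1 × 2: (2)·(+2.7) = +5.4 kcal
eq. 2 reversed and × 3: (-3)·(-57.8) = +173.4 kcal
eq. 3 × 2: (2)·(-75.7) = -151.4 kcal
eq. 4 × 2: (2)·(+19.6) = +39.2 kcal
Summing the manipulated equations, ΔH = (+5.4) + (+173.4) + (-151.4) + (+39.2) = 66.6 kcal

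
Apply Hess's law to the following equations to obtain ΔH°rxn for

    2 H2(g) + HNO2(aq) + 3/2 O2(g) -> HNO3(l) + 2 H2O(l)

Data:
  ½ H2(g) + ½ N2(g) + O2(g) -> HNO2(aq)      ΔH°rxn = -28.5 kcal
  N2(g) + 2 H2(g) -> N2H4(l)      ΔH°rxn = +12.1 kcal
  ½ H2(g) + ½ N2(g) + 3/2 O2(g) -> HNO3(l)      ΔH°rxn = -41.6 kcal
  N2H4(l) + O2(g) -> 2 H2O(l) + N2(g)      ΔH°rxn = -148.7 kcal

equation 1 reversed (reverse to put HNO2(aq) on the reactant side): +28.5 kcal
equation 2 as written: +12.1 kcal
equation 3 as written (HNO3(l) already on the product side): -41.6 kcal
equation 4 as written (H2O(l) already on the product side): -148.7 kcal
Since enthalpy is a state function, ΔH°rxn = (+28.5) + (+12.1) + (-41.6) + (-148.7) = -149.7 kcal

ΔH°rxn = -149.7 kcal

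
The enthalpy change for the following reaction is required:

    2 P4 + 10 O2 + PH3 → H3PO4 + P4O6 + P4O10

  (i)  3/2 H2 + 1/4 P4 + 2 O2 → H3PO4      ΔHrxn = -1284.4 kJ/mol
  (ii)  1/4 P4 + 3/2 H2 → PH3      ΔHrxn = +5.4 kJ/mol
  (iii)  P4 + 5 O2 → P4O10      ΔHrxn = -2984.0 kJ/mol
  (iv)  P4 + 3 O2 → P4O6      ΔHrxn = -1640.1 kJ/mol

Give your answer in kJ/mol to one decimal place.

(i) as written: -1284.4 kJ/mol
(ii) reversed: -5.4 kJ/mol
(iii) as written: -2984.0 kJ/mol
(iv) as written: -1640.1 kJ/mol
Combining the equations, ΔHrxn = (-1284.4) + (-5.4) + (-2984.0) + (-1640.1) = -5913.9 kJ/mol

ΔHrxn = -5913.9 kJ/mol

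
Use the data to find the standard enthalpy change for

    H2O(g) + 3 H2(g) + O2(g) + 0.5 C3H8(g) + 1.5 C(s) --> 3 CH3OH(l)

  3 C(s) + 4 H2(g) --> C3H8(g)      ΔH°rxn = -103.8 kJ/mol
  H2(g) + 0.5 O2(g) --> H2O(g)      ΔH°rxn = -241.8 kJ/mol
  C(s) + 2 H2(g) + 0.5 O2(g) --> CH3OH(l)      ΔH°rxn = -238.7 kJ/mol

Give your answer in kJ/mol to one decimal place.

ΔH°rxn = -422.4 kJ/mol

equation 1 reversed and × 1/2 (reverse to put C3H8(g) on the reactant side; ×1/2 to match 1/2 C3H8(g) in the target): (-1/2)·(-103.8) = +51.9 kJ/mol
equation 2 reversed (H2O(g) must end up as a reactant): +241.8 kJ/mol
equation 3 × 3 (scale by 3 for the 3 CH3OH(l)): (3)·(-238.7) = -716.1 kJ/mol
Summing the manipulated equations, ΔH°rxn = (+51.9) + (+241.8) + (-716.1) = -422.4 kJ/mol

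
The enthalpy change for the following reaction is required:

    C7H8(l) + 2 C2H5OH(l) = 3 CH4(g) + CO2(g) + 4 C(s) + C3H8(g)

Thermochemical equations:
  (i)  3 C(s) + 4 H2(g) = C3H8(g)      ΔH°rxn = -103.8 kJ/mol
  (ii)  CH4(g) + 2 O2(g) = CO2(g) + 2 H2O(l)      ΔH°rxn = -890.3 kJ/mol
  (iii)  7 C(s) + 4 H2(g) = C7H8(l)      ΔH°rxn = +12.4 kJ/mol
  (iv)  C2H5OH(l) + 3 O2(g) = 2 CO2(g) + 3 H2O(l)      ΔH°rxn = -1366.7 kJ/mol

(i) as written (C3H8(g) already on the product side): -103.8 kJ/mol
(ii) reversed and × 3 (CH4(g) must end up as a product; scale by 3 for the 3 CH4(g)): (-3)·(-890.3) = +2670.9 kJ/mol
(iii) reversed (reverse to put C7H8(l) on the reactant side): -12.4 kJ/mol
(iv) × 2 (scale by 2 for the 2 C2H5OH(l)): (2)·(-1366.7) = -2733.4 kJ/mol
ΔH°rxn = (-103.8) + (+2670.9) + (-12.4) + (-2733.4) = -178.7 kJ/mol

ΔH°rxn = -178.7 kJ/mol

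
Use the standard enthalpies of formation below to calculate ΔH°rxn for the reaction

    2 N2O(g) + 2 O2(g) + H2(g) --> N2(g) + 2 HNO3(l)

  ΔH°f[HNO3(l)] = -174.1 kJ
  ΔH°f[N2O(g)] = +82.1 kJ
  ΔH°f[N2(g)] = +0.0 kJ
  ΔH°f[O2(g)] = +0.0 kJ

Products: 1·(+0.0) + 2·(-174.1) = -348.2
Reactants: 2·(+82.1) + 2·(+0.0) + 1·(+0.0) = +164.2
ΔH°rxn = (-348.2) − (+164.2) = -512.4 kJ

ΔH°rxn = -512.4 kJ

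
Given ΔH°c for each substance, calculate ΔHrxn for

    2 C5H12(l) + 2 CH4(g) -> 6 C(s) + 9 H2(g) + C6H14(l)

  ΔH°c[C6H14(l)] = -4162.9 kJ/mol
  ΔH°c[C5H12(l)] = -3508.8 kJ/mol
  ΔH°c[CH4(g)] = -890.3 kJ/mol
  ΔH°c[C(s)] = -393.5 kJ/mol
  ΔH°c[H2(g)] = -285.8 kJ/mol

With combustion enthalpies, reactants minus products:
= [2·(-3508.8) + 2·(-890.3)] − [6·(-393.5) + 9·(-285.8) + 1·(-4162.9)]
= 297.9 kJ/mol

ΔHrxn = 297.9 kJ/mol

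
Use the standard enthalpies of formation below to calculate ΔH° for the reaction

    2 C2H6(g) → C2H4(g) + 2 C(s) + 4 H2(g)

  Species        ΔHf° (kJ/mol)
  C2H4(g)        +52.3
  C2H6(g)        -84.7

Products: 1·(+52.3) + 2·(+0.0) + 4·(+0.0) = +52.3
Reactants: 2·(-84.7) = -169.4
ΔH° = (+52.3) − (-169.4) = 221.7 kJ/mol

ΔH° = 221.7 kJ/mol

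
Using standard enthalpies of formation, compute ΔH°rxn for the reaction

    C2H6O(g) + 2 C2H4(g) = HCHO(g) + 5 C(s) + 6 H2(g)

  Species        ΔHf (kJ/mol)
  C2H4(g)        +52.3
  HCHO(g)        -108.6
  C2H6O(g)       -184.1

ΔH°rxn = -29.1 kJ/mol

Products: 1·(-108.6) + 5·(+0.0) + 6·(+0.0) = -108.6
Reactants: 1·(-184.1) + 2·(+52.3) = -79.5
ΔH°rxn = (-108.6) − (-79.5) = -29.1 kJ/mol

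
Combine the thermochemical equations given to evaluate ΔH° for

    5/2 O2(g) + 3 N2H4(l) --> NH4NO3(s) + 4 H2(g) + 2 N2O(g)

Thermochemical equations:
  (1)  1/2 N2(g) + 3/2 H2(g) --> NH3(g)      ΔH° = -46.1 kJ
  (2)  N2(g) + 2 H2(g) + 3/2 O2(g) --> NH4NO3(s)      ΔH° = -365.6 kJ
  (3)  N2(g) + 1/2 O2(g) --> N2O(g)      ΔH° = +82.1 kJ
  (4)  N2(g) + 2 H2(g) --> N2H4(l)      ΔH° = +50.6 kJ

ΔH° = -353.2 kJ

(1): not needed (NH3(g) appears nowhere else).
(2) as written (NH4NO3(s) already on the product side): -365.6 kJ
(3) × 2 (×2 to match 2 N2O(g) in the target): (2)·(+82.1) = +164.2 kJ
(4) reversed and × 3 (N2H4(l) must end up as a reactant; scale by 3 for the 3 N2H4(l)): (-3)·(+50.6) = -151.8 kJ
Summing the manipulated equations, ΔH° = (-365.6) + (+164.2) + (-151.8) = -353.2 kJ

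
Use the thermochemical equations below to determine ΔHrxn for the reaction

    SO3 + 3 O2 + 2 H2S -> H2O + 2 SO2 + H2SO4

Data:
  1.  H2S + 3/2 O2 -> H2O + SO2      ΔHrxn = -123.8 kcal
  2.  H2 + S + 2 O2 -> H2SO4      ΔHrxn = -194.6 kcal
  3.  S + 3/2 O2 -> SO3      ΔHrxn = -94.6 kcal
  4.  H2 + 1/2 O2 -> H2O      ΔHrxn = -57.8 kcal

eq. 1 × 2: (2)·(-123.8) = -247.6 kcal
eq. 2 as written: -194.6 kcal
eq. 3 reversed: +94.6 kcal
eq. 4 reversed: +57.8 kcal
Combining the equations, ΔHrxn = (-247.6) + (-194.6) + (+94.6) + (+57.8) = -289.8 kcal

ΔHrxn = -289.8 kcal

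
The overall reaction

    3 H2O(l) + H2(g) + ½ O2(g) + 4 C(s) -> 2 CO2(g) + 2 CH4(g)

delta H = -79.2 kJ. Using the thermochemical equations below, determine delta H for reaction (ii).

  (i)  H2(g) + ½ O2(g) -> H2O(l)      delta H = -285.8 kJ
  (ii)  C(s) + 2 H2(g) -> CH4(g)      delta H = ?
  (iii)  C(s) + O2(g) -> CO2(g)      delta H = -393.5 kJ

(i) reversed and × 3 (reverse to put H2O(l) on the reactant side; scale by 3 for the 3 H2O(l)): (-3)·(-285.8) = +857.4 kJ
(ii) × 2 (scale by 2 for the 2 CH4(g)): contributes 2·x
(iii) × 2 (scale by 2 for the 2 CO2(g)): (2)·(-393.5) = -787.0 kJ
-79.2 = (+857.4) + (-787.0) + 2·x
x = (-79.2 − (+70.4)) / (2) = -74.8 kJ

delta H = -74.8 kJ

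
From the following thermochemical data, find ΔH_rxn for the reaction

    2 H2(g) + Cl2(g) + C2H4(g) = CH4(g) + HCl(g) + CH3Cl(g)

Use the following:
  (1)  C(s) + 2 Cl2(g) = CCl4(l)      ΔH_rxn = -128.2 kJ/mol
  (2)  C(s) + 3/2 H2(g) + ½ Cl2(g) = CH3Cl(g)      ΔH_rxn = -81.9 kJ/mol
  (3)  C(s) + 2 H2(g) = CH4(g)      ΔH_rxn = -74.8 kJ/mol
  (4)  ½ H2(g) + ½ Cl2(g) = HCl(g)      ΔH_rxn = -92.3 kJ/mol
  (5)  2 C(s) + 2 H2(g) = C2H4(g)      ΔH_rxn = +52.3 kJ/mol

(1): not needed.
(2) as written: -81.9 kJ/mol
(3) as written: -74.8 kJ/mol
(4) as written: -92.3 kJ/mol
(5) reversed: -52.3 kJ/mol
ΔH_rxn = (-81.9) + (-74.8) + (-92.3) + (-52.3) = -301.3 kJ/mol

ΔH_rxn = -301.3 kJ/mol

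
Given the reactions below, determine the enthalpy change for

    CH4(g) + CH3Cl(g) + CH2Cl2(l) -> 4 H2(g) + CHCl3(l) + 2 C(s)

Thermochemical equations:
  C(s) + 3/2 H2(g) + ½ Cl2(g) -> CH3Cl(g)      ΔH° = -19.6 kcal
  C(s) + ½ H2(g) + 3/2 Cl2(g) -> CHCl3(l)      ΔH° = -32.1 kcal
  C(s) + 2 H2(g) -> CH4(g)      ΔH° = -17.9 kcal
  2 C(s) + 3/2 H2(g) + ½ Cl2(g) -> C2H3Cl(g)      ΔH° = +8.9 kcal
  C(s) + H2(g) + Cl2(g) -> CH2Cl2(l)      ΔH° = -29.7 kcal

ΔH° = 35.1 kcal

equation 1 reversed (reverse to put CH3Cl(g) on the reactant side): +19.6 kcal
equation 2 as written (CHCl3(l) already on the product side): -32.1 kcal
equation 3 reversed (reverse to put CH4(g) on the reactant side): +17.9 kcal
equation 4: not needed (C2H3Cl(g) appears nowhere else).
equation 5 reversed (CH2Cl2(l) must end up as a reactant): +29.7 kcal
ΔH° = (-1)·(-19.6) + (1)·(-32.1) + (-1)·(-17.9) + (-1)·(-29.7) = 35.1 kcal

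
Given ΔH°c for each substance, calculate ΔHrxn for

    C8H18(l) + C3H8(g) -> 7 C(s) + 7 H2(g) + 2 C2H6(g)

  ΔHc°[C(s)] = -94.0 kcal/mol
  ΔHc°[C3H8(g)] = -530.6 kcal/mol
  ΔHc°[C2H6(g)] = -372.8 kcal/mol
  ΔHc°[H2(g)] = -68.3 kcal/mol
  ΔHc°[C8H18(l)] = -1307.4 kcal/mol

With combustion enthalpies, reactants minus products:
= [1·(-1307.4) + 1·(-530.6)] − [7·(-94.0) + 7·(-68.3) + 2·(-372.8)]
= 43.7 kcal/mol

ΔHrxn = 43.7 kcal/mol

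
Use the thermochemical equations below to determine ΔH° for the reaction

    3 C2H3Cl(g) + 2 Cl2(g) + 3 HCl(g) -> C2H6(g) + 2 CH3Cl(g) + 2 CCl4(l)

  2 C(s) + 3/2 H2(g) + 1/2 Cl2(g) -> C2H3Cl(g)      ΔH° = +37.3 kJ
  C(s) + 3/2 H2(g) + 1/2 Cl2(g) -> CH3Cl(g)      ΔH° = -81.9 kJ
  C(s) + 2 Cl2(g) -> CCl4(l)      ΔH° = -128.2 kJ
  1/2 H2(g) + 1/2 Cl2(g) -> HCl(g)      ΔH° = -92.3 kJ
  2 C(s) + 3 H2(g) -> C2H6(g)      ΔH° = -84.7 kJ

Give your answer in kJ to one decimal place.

ΔH° = -339.9 kJ

equation 1 reversed and × 3 (reverse to put C2H3Cl(g) on the reactant side; ×3 to match 3 C2H3Cl(g) in the target): (-3)·(+37.3) = -111.9 kJ
equation 2 × 2 (scale by 2 for the 2 CH3Cl(g)): (2)·(-81.9) = -163.8 kJ
equation 3 × 2 (×2 to match 2 CCl4(l) in the target): (2)·(-128.2) = -256.4 kJ
equation 4 reversed and × 3 (reverse to put HCl(g) on the reactant side; scale by 3 for the 3 HCl(g)): (-3)·(-92.3) = +276.9 kJ
equation 5 as written (C2H6(g) already on the product side): -84.7 kJ
Combining the equations, ΔH° = (-111.9) + (-163.8) + (-256.4) + (+276.9) + (-84.7) = -339.9 kJ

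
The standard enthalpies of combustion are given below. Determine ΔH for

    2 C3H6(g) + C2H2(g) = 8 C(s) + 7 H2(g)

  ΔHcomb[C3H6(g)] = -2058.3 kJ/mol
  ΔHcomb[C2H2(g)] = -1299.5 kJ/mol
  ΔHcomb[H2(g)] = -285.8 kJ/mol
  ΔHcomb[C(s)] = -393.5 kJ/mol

ΔH = -267.5 kJ/mol

With combustion enthalpies, reactants minus products:
= [2·(-2058.3) + 1·(-1299.5)] − [8·(-393.5) + 7·(-285.8)]
= -267.5 kJ/mol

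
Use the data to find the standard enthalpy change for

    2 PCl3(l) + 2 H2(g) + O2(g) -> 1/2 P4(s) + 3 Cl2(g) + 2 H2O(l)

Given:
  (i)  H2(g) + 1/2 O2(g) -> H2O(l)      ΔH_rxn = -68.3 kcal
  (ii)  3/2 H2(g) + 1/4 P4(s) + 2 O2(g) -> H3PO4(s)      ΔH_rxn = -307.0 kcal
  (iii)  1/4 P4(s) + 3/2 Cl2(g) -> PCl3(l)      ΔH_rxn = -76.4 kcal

(i) × 2: (2)·(-68.3) = -136.6 kcal
(ii): not needed.
(iii) reversed and × 2: (-2)·(-76.4) = +152.8 kcal
Summing the manipulated equations, ΔH_rxn = (2)·(-68.3) + (-2)·(-76.4) = 16.2 kcal

ΔH_rxn = 16.2 kcal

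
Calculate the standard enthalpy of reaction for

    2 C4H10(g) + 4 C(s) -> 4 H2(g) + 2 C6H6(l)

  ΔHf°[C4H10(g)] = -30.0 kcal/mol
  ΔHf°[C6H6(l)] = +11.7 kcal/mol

ΔH°rxn = 83.4 kcal/mol

ΔH°rxn = Σ nΔHf°(products) − Σ nΔHf°(reactants).
Products: 4·(+0.0) + 2·(+11.7) = +23.4
Reactants: 2·(-30.0) + 4·(+0.0) = -60.0
ΔH°rxn = (+23.4) − (-60.0) = 83.4 kcal/mol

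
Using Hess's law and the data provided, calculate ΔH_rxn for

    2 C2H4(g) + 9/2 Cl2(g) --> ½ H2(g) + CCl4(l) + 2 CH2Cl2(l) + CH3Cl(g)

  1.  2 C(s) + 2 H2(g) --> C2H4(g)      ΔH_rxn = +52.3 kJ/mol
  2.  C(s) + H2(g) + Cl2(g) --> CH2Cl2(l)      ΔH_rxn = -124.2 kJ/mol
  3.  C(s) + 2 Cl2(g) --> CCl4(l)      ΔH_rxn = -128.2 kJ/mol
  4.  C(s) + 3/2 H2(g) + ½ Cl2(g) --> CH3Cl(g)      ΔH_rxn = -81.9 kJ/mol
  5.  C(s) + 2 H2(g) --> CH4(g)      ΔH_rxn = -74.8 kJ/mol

eq. 1 reversed and × 2 (C2H4(g) must end up as a reactant; scale by 2 for the 2 C2H4(g)): (-2)·(+52.3) = -104.6 kJ/mol
eq. 2 × 2 (scale by 2 for the 2 CH2Cl2(l)): (2)·(-124.2) = -248.4 kJ/mol
eq. 3 as written (CCl4(l) already on the product side): -128.2 kJ/mol
eq. 4 as written (CH3Cl(g) already on the product side): -81.9 kJ/mol
eq. 5: not needed (CH4(g) appears nowhere else).
Since enthalpy is a state function, ΔH_rxn = (-104.6) + (-248.4) + (-128.2) + (-81.9) = -563.1 kJ/mol

ΔH_rxn = -563.1 kJ/mol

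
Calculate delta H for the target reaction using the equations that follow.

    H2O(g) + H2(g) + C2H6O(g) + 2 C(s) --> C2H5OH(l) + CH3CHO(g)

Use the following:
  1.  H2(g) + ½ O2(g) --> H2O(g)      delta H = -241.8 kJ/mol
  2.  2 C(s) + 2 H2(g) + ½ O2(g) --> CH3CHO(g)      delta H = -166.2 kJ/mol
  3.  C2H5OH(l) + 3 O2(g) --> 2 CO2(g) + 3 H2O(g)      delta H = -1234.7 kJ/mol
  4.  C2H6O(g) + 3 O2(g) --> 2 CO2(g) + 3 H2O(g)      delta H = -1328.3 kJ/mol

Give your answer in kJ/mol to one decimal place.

delta H = -18.0 kJ/mol

eq. 1 reversed: +241.8 kJ/mol
eq. 2 as written (CH3CHO(g) already on the product side): -166.2 kJ/mol
eq. 3 reversed (reverse to put C2H5OH(l) on the product side): +1234.7 kJ/mol
eq. 4 as written (C2H6O(g) already on the reactant side): -1328.3 kJ/mol
delta H = (+241.8) + (-166.2) + (+1234.7) + (-1328.3) = -18.0 kJ/mol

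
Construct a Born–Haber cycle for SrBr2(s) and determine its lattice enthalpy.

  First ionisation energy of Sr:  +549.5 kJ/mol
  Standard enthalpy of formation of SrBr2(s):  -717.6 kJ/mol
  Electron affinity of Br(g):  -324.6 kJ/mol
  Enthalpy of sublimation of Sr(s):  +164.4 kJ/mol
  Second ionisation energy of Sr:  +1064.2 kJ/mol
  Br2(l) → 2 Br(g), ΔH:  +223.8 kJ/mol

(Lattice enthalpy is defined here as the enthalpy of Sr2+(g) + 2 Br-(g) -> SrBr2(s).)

ΔHf° = 1·ΔHsub + 1·(ΣIE) + 1·D(Br2) + 2·EA + U
-717.6 = 1·(+164.4) + 1·(+1613.7) + 1·(+223.8) + 2·(-324.6) + U
U = -717.6 − (+1352.7) = -2070.3 kJ/mol

U = -2070.3 kJ/mol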